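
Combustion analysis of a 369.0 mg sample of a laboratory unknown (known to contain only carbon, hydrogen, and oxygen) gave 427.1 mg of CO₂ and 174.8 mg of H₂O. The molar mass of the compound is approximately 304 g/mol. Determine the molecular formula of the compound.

C8H16O12

mol C = 0.4271 g CO₂ ÷ 44.009 g/mol = 0.0097048 mol
mol H = 2 × 0.1748 g H₂O ÷ 18.015 g/mol = 0.019406 mol
mass O = 0.3690 − (0.11656 + 0.019561) = 0.23287 g → mol O = 0.23287 ÷ 15.999 = 0.014556 mol
Divide by the smallest (0.0097048 mol): C 1.000, H 2.000, O 1.500
Multiplying each by 2 gives whole numbers: C 2.00, H 4.00, O 3.00
Empirical formula: C2H4O3
Empirical-formula mass = 76.05 g/mol; 304 ÷ 76.05 ≈ 4, so the molecular formula is C8H16O12.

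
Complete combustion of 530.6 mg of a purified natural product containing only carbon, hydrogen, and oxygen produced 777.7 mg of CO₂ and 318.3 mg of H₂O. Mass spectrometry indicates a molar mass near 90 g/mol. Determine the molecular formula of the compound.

mol C = 0.7777 g CO₂ ÷ 44.009 g/mol = 0.017671 mol
mol H = 2 × 0.3183 g H₂O ÷ 18.015 g/mol = 0.035337 mol
mass O = 0.5306 − (0.21225 + 0.035620) = 0.28273 g → mol O = 0.28273 ÷ 15.999 = 0.017672 mol
Divide by the smallest (0.017671 mol): C 1.000, H 2.000, O 1.000
Empirical formula: CH2O
Empirical-formula mass = 30.03 g/mol; 90 ÷ 30.03 ≈ 3, so the molecular formula is C3H6O3.

C3H6O3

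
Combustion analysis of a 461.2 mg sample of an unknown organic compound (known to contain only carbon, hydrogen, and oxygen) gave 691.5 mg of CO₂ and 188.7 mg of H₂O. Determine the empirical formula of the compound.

C3H4O3

mol C = 0.6915 g CO₂ ÷ 44.009 g/mol = 0.015713 mol
mol H = 2 × 0.1887 g H₂O ÷ 18.015 g/mol = 0.020949 mol
mass O = 0.4612 − (0.18873 + 0.021117) = 0.25136 g → mol O = 0.25136 ÷ 15.999 = 0.015711 mol
Divide by the smallest (0.015711 mol): C 1.000, H 1.333, O 1.000
Multiplying each by 3 gives whole numbers: C 3.00, H 4.00, O 3.00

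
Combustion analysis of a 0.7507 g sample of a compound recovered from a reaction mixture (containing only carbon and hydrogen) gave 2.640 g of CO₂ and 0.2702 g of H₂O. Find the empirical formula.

C2H

mol C = 2.640 g CO₂ ÷ 44.009 g/mol = 0.059988 mol
mol H = 2 × 0.2702 g H₂O ÷ 18.015 g/mol = 0.029997 mol
Divide by the smallest (0.029997 mol): C 2.000, H 1.000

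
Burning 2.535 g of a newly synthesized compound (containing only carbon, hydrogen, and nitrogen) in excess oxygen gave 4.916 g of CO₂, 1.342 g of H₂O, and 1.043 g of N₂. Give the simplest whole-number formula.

mol C = 4.916 g CO₂ ÷ 44.009 g/mol = 0.11170 mol
mol H = 2 × 1.342 g H₂O ÷ 18.015 g/mol = 0.14899 mol
mol N = 2 × 1.043 g N₂ ÷ 28.014 g/mol = 0.074463 mol
Divide by the smallest (0.074463 mol): C 1.500, H 2.001, N 1.000
Multiplying each by 2 gives whole numbers: C 3.00, H 4.00, N 2.00

C3H4N2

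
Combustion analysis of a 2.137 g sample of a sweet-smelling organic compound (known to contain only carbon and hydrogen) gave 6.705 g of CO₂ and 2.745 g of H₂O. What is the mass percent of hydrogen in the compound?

14.37%

mol C = 6.705 g CO₂ ÷ 44.009 g/mol = 0.15236 mol
mol H = 2 × 2.745 g H₂O ÷ 18.015 g/mol = 0.30475 mol
mass % H = 0.30718 g ÷ 2.137 g × 100%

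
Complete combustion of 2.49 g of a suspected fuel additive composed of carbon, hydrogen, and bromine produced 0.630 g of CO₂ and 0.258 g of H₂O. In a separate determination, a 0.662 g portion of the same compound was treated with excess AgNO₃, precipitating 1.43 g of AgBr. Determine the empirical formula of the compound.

mol C = 0.630 g CO₂ ÷ 44.009 g/mol = 0.01432 mol
mol H = 2 × 0.258 g H₂O ÷ 18.015 g/mol = 0.02864 mol
From the AgBr data: mol Br per gram of compound = (1.43 ÷ 187.772) ÷ 0.662 = 0.01150 mol/g, so in the 2.49 g combustion sample mol Br = 0.02864 mol
Divide by the smallest (0.01432 mol): C 1.000, H 2.001, Br 2.001

CH2Br2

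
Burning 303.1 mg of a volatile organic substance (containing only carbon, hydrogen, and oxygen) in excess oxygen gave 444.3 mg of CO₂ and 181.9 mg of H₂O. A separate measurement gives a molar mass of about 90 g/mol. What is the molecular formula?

C3H6O3

mol C = 0.4443 g CO₂ ÷ 44.009 g/mol = 0.010096 mol
mol H = 2 × 0.1819 g H₂O ÷ 18.015 g/mol = 0.020194 mol
mass O = 0.3031 − (0.12126 + 0.020356) = 0.16149 g → mol O = 0.16149 ÷ 15.999 = 0.010093 mol
Divide by the smallest (0.010093 mol): C 1.000, H 2.001, O 1.000
Empirical formula: CH2O
Empirical-formula mass = 30.03 g/mol; 90 ÷ 30.03 ≈ 3, so the molecular formula is C3H6O3.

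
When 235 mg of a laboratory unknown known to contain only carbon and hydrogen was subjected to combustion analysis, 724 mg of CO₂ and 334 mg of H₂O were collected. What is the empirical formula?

mol C = 0.724 g CO₂ ÷ 44.009 g/mol = 0.01645 mol
mol H = 2 × 0.334 g H₂O ÷ 18.015 g/mol = 0.03708 mol
Divide by the smallest (0.01645 mol): C 1.000, H 2.254
Multiplying each by 4 gives whole numbers: C 4.00, H 9.02

C4H9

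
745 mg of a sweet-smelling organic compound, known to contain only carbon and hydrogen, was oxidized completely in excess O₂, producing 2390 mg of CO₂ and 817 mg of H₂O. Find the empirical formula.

mol C = 2.39 g CO₂ ÷ 44.009 g/mol = 0.05431 mol
mol H = 2 × 0.817 g H₂O ÷ 18.015 g/mol = 0.09070 mol
Divide by the smallest (0.05431 mol): C 1.000, H 1.670
Multiplying each by 3 gives whole numbers: C 3.00, H 5.01

C3H5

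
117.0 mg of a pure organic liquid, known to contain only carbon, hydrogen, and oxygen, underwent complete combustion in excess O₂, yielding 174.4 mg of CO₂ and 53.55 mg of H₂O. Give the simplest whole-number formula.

mol C = 0.1744 g CO₂ ÷ 44.009 g/mol = 0.0039628 mol
mol H = 2 × 0.05355 g H₂O ÷ 18.015 g/mol = 0.0059450 mol
mass O = 0.1170 − (0.047598 + 0.0059926) = 0.063410 g → mol O = 0.063410 ÷ 15.999 = 0.0039634 mol
Divide by the smallest (0.0039628 mol): C 1.000, H 1.500, O 1.000
Multiplying each by 2 gives whole numbers: C 2.00, H 3.00, O 2.00

C2H3O2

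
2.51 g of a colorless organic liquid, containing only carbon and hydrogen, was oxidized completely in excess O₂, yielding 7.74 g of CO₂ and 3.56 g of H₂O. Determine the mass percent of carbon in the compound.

mol C = 7.74 g CO₂ ÷ 44.009 g/mol = 0.1759 mol
mol H = 2 × 3.56 g H₂O ÷ 18.015 g/mol = 0.3952 mol
mass % C = 2.112 g ÷ 2.51 g × 100%

84.2%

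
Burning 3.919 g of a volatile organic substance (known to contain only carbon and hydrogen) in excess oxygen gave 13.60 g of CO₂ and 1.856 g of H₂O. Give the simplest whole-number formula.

mol C = 13.60 g CO₂ ÷ 44.009 g/mol = 0.30903 mol
mol H = 2 × 1.856 g H₂O ÷ 18.015 g/mol = 0.20605 mol
Divide by the smallest (0.20605 mol): C 1.500, H 1.000
Multiplying each by 2 gives whole numbers: C 3.00, H 2.00

C3H2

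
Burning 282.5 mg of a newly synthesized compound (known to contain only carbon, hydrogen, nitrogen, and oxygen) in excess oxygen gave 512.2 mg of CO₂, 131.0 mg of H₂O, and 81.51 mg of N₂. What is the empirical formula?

C4H5N2O

mol C = 0.5122 g CO₂ ÷ 44.009 g/mol = 0.011639 mol
mol H = 2 × 0.1310 g H₂O ÷ 18.015 g/mol = 0.014543 mol
mol N = 2 × 0.08151 g N₂ ÷ 28.014 g/mol = 0.0058192 mol
mass O = 0.2825 − (0.13979 + 0.014660 + 0.081510) = 0.046540 g → mol O = 0.046540 ÷ 15.999 = 0.0029089 mol
Divide by the smallest (0.0029089 mol): C 4.001, H 5.000, N 2.000, O 1.000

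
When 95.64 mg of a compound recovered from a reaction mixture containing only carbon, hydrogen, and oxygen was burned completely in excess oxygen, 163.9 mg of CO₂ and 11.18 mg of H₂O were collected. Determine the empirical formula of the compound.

mol C = 0.1639 g CO₂ ÷ 44.009 g/mol = 0.0037242 mol
mol H = 2 × 0.01118 g H₂O ÷ 18.015 g/mol = 0.0012412 mol
mass O = 0.09564 − (0.044732 + 0.0012511) = 0.049657 g → mol O = 0.049657 ÷ 15.999 = 0.0031038 mol
Divide by the smallest (0.0012412 mol): C 3.001, H 1.000, O 2.501
Multiplying each by 2 gives whole numbers: C 6.00, H 2.00, O 5.00

C6H2O5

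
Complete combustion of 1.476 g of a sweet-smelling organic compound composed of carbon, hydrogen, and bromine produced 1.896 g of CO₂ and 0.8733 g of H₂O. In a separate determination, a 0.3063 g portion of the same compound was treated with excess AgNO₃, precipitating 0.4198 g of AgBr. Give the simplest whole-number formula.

C4H9Br

mol C = 1.896 g CO₂ ÷ 44.009 g/mol = 0.043082 mol
mol H = 2 × 0.8733 g H₂O ÷ 18.015 g/mol = 0.096953 mol
From the AgBr data: mol Br per gram of compound = (0.4198 ÷ 187.772) ÷ 0.3063 = 0.0072990 mol/g, so in the 1.476 g combustion sample mol Br = 0.010773 mol
Divide by the smallest (0.010773 mol): C 3.999, H 8.999, Br 1.000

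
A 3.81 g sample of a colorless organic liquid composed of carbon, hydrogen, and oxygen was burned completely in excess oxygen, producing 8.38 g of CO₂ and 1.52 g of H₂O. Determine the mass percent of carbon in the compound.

60.0%

mol C = 8.38 g CO₂ ÷ 44.009 g/mol = 0.1904 mol
mol H = 2 × 1.52 g H₂O ÷ 18.015 g/mol = 0.1687 mol
mass O = 3.81 − (2.287 + 0.1701) = 1.353 g → mol O = 1.353 ÷ 15.999 = 0.08456 mol
mass % C = 2.287 g ÷ 3.81 g × 100%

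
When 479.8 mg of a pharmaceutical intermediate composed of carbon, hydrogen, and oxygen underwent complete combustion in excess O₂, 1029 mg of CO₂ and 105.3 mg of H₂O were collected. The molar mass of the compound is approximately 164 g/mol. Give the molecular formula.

mol C = 1.029 g CO₂ ÷ 44.009 g/mol = 0.023382 mol
mol H = 2 × 0.1053 g H₂O ÷ 18.015 g/mol = 0.011690 mol
mass O = 0.4798 − (0.28084 + 0.011784) = 0.18718 g → mol O = 0.18718 ÷ 15.999 = 0.011699 mol
Divide by the smallest (0.011690 mol): C 2.000, H 1.000, O 1.001
Empirical formula: C2HO
Empirical-formula mass = 41.03 g/mol; 164 ÷ 41.03 ≈ 4, so the molecular formula is C8H4O4.

C8H4O4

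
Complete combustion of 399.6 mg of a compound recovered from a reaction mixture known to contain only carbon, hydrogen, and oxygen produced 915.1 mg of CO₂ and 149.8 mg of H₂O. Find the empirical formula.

mol C = 0.9151 g CO₂ ÷ 44.009 g/mol = 0.020793 mol
mol H = 2 × 0.1498 g H₂O ÷ 18.015 g/mol = 0.016631 mol
mass O = 0.3996 − (0.24975 + 0.016764) = 0.13309 g → mol O = 0.13309 ÷ 15.999 = 0.0083184 mol
Divide by the smallest (0.0083184 mol): C 2.500, H 1.999, O 1.000
Multiplying each by 2 gives whole numbers: C 5.00, H 4.00, O 2.00

C5H4O2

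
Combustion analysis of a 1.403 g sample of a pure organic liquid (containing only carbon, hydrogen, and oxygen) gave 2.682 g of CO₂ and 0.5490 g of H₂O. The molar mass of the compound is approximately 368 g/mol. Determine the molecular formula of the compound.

C16H16O10

mol C = 2.682 g CO₂ ÷ 44.009 g/mol = 0.060942 mol
mol H = 2 × 0.5490 g H₂O ÷ 18.015 g/mol = 0.060949 mol
mass O = 1.403 − (0.73198 + 0.061437) = 0.60959 g → mol O = 0.60959 ÷ 15.999 = 0.038102 mol
Divide by the smallest (0.038102 mol): C 1.599, H 1.600, O 1.000
Multiplying each by 5 gives whole numbers: C 8.00, H 8.00, O 5.00
Empirical formula: C8H8O5
Empirical-formula mass = 184.15 g/mol; 368 ÷ 184.15 ≈ 2, so the molecular formula is C16H16O10.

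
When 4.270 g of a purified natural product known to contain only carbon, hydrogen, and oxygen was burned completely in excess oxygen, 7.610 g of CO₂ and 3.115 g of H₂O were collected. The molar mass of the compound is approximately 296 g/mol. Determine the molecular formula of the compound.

C12H24O8

mol C = 7.610 g CO₂ ÷ 44.009 g/mol = 0.17292 mol
mol H = 2 × 3.115 g H₂O ÷ 18.015 g/mol = 0.34582 mol
mass O = 4.270 − (2.0769 + 0.34859) = 1.8445 g → mol O = 1.8445 ÷ 15.999 = 0.11529 mol
Divide by the smallest (0.11529 mol): C 1.500, H 3.000, O 1.000
Multiplying each by 2 gives whole numbers: C 3.00, H 6.00, O 2.00
Empirical formula: C3H6O2
Empirical-formula mass = 74.08 g/mol; 296 ÷ 74.08 ≈ 4, so the molecular formula is C12H24O8.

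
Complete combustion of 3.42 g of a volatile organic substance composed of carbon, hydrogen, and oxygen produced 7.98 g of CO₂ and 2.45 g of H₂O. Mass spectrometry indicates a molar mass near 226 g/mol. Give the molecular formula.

C12H18O4

mol C = 7.98 g CO₂ ÷ 44.009 g/mol = 0.1813 mol
mol H = 2 × 2.45 g H₂O ÷ 18.015 g/mol = 0.2720 mol
mass O = 3.42 − (2.178 + 0.2742) = 0.9679 g → mol O = 0.9679 ÷ 15.999 = 0.06050 mol
Divide by the smallest (0.06050 mol): C 2.997, H 4.496, O 1.000
Multiplying each by 2 gives whole numbers: C 5.99, H 8.99, O 2.00
Empirical formula: C6H9O2
Empirical-formula mass = 113.14 g/mol; 226 ÷ 113.14 ≈ 2, so the molecular formula is C12H18O4.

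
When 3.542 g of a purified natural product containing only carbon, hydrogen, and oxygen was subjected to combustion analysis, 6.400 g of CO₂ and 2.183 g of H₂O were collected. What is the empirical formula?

C3H5O2

mol C = 6.400 g CO₂ ÷ 44.009 g/mol = 0.14542 mol
mol H = 2 × 2.183 g H₂O ÷ 18.015 g/mol = 0.24235 mol
mass O = 3.542 − (1.7467 + 0.24429) = 1.5510 g → mol O = 1.5510 ÷ 15.999 = 0.096944 mol
Divide by the smallest (0.096944 mol): C 1.500, H 2.500, O 1.000
Multiplying each by 2 gives whole numbers: C 3.00, H 5.00, O 2.00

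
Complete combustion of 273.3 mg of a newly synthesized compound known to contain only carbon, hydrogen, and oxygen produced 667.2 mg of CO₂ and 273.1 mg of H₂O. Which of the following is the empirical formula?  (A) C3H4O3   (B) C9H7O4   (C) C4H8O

mol C = 0.6672 g CO₂ ÷ 44.009 g/mol = 0.015161 mol
mol H = 2 × 0.2731 g H₂O ÷ 18.015 g/mol = 0.030319 mol
mass O = 0.2733 − (0.18209 + 0.030562) = 0.060645 g → mol O = 0.060645 ÷ 15.999 = 0.0037906 mol
Divide by the smallest (0.0037906 mol): C 4.000, H 7.999, O 1.000

(C) C4H8O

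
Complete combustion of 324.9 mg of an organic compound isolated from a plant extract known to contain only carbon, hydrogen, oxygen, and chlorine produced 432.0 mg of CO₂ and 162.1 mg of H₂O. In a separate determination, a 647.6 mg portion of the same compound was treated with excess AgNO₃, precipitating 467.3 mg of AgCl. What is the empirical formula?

mol C = 0.4320 g CO₂ ÷ 44.009 g/mol = 0.0098162 mol
mol H = 2 × 0.1621 g H₂O ÷ 18.015 g/mol = 0.017996 mol
From the AgCl data: mol Cl per gram of compound = (0.4673 ÷ 143.318) ÷ 0.6476 = 0.0050349 mol/g, so in the 0.3249 g combustion sample mol Cl = 0.0016358 mol
mass O = 0.3249 − (0.11790 + 0.018140 + 0.057990) = 0.13087 g → mol O = 0.13087 ÷ 15.999 = 0.0081797 mol
Divide by the smallest (0.0016358 mol): C 6.001, H 11.001, Cl 1.000, O 5.000

C6H11ClO5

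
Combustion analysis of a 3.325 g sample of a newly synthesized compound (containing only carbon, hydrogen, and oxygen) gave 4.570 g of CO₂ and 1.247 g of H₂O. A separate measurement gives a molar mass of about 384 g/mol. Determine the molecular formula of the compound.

mol C = 4.570 g CO₂ ÷ 44.009 g/mol = 0.10384 mol
mol H = 2 × 1.247 g H₂O ÷ 18.015 g/mol = 0.13844 mol
mass O = 3.325 − (1.2473 + 0.13955) = 1.9382 g → mol O = 1.9382 ÷ 15.999 = 0.12115 mol
Divide by the smallest (0.10384 mol): C 1.000, H 1.333, O 1.167
Multiplying each by 6 gives whole numbers: C 6.00, H 8.00, O 7.00
Empirical formula: C6H8O7
Empirical-formula mass = 192.12 g/mol; 384 ÷ 192.12 ≈ 2, so the molecular formula is C12H16O14.

C12H16O14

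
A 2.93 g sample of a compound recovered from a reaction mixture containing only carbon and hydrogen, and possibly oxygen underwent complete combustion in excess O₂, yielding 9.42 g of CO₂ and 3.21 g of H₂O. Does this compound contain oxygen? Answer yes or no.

no

mol C = 9.42 g CO₂ ÷ 44.009 g/mol = 0.2140 mol
mol H = 2 × 3.21 g H₂O ÷ 18.015 g/mol = 0.3564 mol
C and H together account for 2.930 g — essentially the entire 2.93 g sample — so the compound contains no oxygen.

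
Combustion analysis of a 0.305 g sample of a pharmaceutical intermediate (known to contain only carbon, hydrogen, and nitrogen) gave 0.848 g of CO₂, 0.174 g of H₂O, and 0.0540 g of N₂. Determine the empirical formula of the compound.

C5H5N

mol C = 0.848 g CO₂ ÷ 44.009 g/mol = 0.01927 mol
mol H = 2 × 0.174 g H₂O ÷ 18.015 g/mol = 0.01932 mol
mol N = 2 × 0.0540 g N₂ ÷ 28.014 g/mol = 0.003855 mol
Divide by the smallest (0.003855 mol): C 4.998, H 5.011, N 1.000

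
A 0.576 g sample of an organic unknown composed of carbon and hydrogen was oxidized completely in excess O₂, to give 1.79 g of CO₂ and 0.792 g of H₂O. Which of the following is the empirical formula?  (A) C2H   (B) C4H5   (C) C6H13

(C) C6H13

mol C = 1.79 g CO₂ ÷ 44.009 g/mol = 0.04067 mol
mol H = 2 × 0.792 g H₂O ÷ 18.015 g/mol = 0.08793 mol
Divide by the smallest (0.04067 mol): C 1.000, H 2.162
Multiplying each by 6 gives whole numbers: C 6.00, H 12.97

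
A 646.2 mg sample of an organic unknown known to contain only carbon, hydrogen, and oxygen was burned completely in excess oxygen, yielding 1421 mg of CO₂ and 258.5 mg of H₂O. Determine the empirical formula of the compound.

C9H8O4

mol C = 1.421 g CO₂ ÷ 44.009 g/mol = 0.032289 mol
mol H = 2 × 0.2585 g H₂O ÷ 18.015 g/mol = 0.028698 mol
mass O = 0.6462 − (0.38782 + 0.028928) = 0.22945 g → mol O = 0.22945 ÷ 15.999 = 0.014342 mol
Divide by the smallest (0.014342 mol): C 2.251, H 2.001, O 1.000
Multiplying each by 4 gives whole numbers: C 9.01, H 8.00, O 4.00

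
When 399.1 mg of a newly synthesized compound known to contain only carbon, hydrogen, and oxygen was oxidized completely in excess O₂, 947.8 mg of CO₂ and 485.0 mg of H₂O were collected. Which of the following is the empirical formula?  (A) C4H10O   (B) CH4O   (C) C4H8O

mol C = 0.9478 g CO₂ ÷ 44.009 g/mol = 0.021537 mol
mol H = 2 × 0.4850 g H₂O ÷ 18.015 g/mol = 0.053844 mol
mass O = 0.3991 − (0.25867 + 0.054275) = 0.086150 g → mol O = 0.086150 ÷ 15.999 = 0.0053847 mol
Divide by the smallest (0.0053847 mol): C 4.000, H 9.999, O 1.000

(A) C4H10O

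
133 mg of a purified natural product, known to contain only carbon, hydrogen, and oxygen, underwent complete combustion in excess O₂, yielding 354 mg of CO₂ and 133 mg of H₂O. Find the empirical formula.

C6H11O

mol C = 0.354 g CO₂ ÷ 44.009 g/mol = 0.008044 mol
mol H = 2 × 0.133 g H₂O ÷ 18.015 g/mol = 0.01477 mol
mass O = 0.133 − (0.09661 + 0.01488) = 0.02150 g → mol O = 0.02150 ÷ 15.999 = 0.001344 mol
Divide by the smallest (0.001344 mol): C 5.985, H 10.986, O 1.000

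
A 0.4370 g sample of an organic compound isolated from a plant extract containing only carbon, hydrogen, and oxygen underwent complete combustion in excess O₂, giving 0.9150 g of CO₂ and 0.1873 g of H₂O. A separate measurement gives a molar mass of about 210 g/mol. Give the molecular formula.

mol C = 0.9150 g CO₂ ÷ 44.009 g/mol = 0.020791 mol
mol H = 2 × 0.1873 g H₂O ÷ 18.015 g/mol = 0.020794 mol
mass O = 0.4370 − (0.24972 + 0.020960) = 0.16632 g → mol O = 0.16632 ÷ 15.999 = 0.010395 mol
Divide by the smallest (0.010395 mol): C 2.000, H 2.000, O 1.000
Empirical formula: C2H2O
Empirical-formula mass = 42.04 g/mol; 210 ÷ 42.04 ≈ 5, so the molecular formula is C10H10O5.

C10H10O5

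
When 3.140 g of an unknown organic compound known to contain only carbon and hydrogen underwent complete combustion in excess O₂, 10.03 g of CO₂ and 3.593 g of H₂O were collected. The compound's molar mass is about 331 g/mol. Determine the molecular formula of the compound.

mol C = 10.03 g CO₂ ÷ 44.009 g/mol = 0.22791 mol
mol H = 2 × 3.593 g H₂O ÷ 18.015 g/mol = 0.39889 mol
Divide by the smallest (0.22791 mol): C 1.000, H 1.750
Multiplying each by 4 gives whole numbers: C 4.00, H 7.00
Empirical formula: C4H7
Empirical-formula mass = 55.10 g/mol; 331 ÷ 55.10 ≈ 6, so the molecular formula is C24H42.

C24H42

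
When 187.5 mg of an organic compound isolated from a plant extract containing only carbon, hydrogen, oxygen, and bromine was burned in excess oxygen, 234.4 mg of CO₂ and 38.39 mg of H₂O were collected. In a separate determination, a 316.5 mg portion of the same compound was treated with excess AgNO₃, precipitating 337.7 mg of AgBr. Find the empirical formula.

mol C = 0.2344 g CO₂ ÷ 44.009 g/mol = 0.0053262 mol
mol H = 2 × 0.03839 g H₂O ÷ 18.015 g/mol = 0.0042620 mol
From the AgBr data: mol Br per gram of compound = (0.3377 ÷ 187.772) ÷ 0.3165 = 0.0056823 mol/g, so in the 0.1875 g combustion sample mol Br = 0.0010654 mol
mass O = 0.1875 − (0.063973 + 0.0042961 + 0.085133) = 0.034098 g → mol O = 0.034098 ÷ 15.999 = 0.0021313 mol
Divide by the smallest (0.0010654 mol): C 4.999, H 4.000, Br 1.000, O 2.000

C5H4BrO2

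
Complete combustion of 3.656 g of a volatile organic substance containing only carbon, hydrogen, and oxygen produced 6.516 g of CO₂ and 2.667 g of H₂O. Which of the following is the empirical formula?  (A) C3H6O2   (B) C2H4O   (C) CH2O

mol C = 6.516 g CO₂ ÷ 44.009 g/mol = 0.14806 mol
mol H = 2 × 2.667 g H₂O ÷ 18.015 g/mol = 0.29609 mol
mass O = 3.656 − (1.7784 + 0.29846) = 1.5792 g → mol O = 1.5792 ÷ 15.999 = 0.098705 mol
Divide by the smallest (0.098705 mol): C 1.500, H 3.000, O 1.000
Multiplying each by 2 gives whole numbers: C 3.00, H 6.00, O 2.00

(A) C3H6O2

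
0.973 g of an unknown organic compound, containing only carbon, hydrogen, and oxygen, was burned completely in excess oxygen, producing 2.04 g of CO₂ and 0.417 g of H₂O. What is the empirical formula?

mol C = 2.04 g CO₂ ÷ 44.009 g/mol = 0.04635 mol
mol H = 2 × 0.417 g H₂O ÷ 18.015 g/mol = 0.04629 mol
mass O = 0.973 − (0.5568 + 0.04667) = 0.3696 g → mol O = 0.3696 ÷ 15.999 = 0.02310 mol
Divide by the smallest (0.02310 mol): C 2.007, H 2.004, O 1.000

C2H2O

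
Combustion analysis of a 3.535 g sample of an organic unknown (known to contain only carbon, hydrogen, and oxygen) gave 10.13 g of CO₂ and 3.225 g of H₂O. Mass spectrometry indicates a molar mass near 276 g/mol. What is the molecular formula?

mol C = 10.13 g CO₂ ÷ 44.009 g/mol = 0.23018 mol
mol H = 2 × 3.225 g H₂O ÷ 18.015 g/mol = 0.35803 mol
mass O = 3.535 − (2.7647 + 0.36090) = 0.40941 g → mol O = 0.40941 ÷ 15.999 = 0.025590 mol
Divide by the smallest (0.025590 mol): C 8.995, H 13.991, O 1.000
Empirical formula: C9H14O
Empirical-formula mass = 138.21 g/mol; 276 ÷ 138.21 ≈ 2, so the molecular formula is C18H28O2.

C18H28O2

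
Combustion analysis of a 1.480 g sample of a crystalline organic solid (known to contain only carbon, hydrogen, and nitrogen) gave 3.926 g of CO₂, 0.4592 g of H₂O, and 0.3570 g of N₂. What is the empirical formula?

mol C = 3.926 g CO₂ ÷ 44.009 g/mol = 0.089209 mol
mol H = 2 × 0.4592 g H₂O ÷ 18.015 g/mol = 0.050980 mol
mol N = 2 × 0.3570 g N₂ ÷ 28.014 g/mol = 0.025487 mol
Divide by the smallest (0.025487 mol): C 3.500, H 2.000, N 1.000
Multiplying each by 2 gives whole numbers: C 7.00, H 4.00, N 2.00

C7H4N2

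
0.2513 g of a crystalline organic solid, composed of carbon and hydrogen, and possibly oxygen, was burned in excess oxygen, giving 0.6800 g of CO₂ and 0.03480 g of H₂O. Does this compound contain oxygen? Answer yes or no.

yes

mol C = 0.6800 g CO₂ ÷ 44.009 g/mol = 0.015451 mol
mol H = 2 × 0.03480 g H₂O ÷ 18.015 g/mol = 0.0038634 mol
C and H account for only 0.18948 g of the 0.2513 g sample; the remaining 0.061819 g must be oxygen.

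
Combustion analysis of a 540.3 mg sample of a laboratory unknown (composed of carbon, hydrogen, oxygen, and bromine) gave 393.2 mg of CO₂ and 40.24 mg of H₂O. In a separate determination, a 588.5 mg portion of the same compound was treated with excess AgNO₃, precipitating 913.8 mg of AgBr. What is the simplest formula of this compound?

mol C = 0.3932 g CO₂ ÷ 44.009 g/mol = 0.0089345 mol
mol H = 2 × 0.04024 g H₂O ÷ 18.015 g/mol = 0.0044674 mol
From the AgBr data: mol Br per gram of compound = (0.9138 ÷ 187.772) ÷ 0.5885 = 0.0082694 mol/g, so in the 0.5403 g combustion sample mol Br = 0.0044680 mol
mass O = 0.5403 − (0.10731 + 0.0045031 + 0.35701) = 0.071477 g → mol O = 0.071477 ÷ 15.999 = 0.0044676 mol
Divide by the smallest (0.0044674 mol): C 2.000, H 1.000, Br 1.000, O 1.000

C2HBrO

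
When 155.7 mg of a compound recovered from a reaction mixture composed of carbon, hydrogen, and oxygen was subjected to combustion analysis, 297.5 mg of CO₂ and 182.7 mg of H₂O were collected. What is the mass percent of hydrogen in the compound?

13.13%

mol C = 0.2975 g CO₂ ÷ 44.009 g/mol = 0.0067600 mol
mol H = 2 × 0.1827 g H₂O ÷ 18.015 g/mol = 0.020283 mol
mass O = 0.1557 − (0.081194 + 0.020445) = 0.054061 g → mol O = 0.054061 ÷ 15.999 = 0.0033790 mol
mass % H = 0.020445 g ÷ 0.1557 g × 100%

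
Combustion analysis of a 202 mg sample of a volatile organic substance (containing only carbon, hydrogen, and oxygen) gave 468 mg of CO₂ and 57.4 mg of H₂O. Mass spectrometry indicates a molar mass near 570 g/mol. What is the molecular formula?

mol C = 0.468 g CO₂ ÷ 44.009 g/mol = 0.01063 mol
mol H = 2 × 0.0574 g H₂O ÷ 18.015 g/mol = 0.006372 mol
mass O = 0.202 − (0.1277 + 0.006423) = 0.06785 g → mol O = 0.06785 ÷ 15.999 = 0.004241 mol
Divide by the smallest (0.004241 mol): C 2.508, H 1.503, O 1.000
Multiplying each by 2 gives whole numbers: C 5.02, H 3.01, O 2.00
Empirical formula: C5H3O2
Empirical-formula mass = 95.08 g/mol; 570 ÷ 95.08 ≈ 6, so the molecular formula is C30H18O12.

C30H18O12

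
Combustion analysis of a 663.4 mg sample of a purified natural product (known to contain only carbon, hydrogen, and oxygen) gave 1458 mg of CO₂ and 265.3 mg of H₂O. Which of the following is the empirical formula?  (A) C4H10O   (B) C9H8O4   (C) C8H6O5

(B) C9H8O4

mol C = 1.458 g CO₂ ÷ 44.009 g/mol = 0.033130 mol
mol H = 2 × 0.2653 g H₂O ÷ 18.015 g/mol = 0.029453 mol
mass O = 0.6634 − (0.39792 + 0.029689) = 0.23579 g → mol O = 0.23579 ÷ 15.999 = 0.014738 mol
Divide by the smallest (0.014738 mol): C 2.248, H 1.998, O 1.000
Multiplying each by 4 gives whole numbers: C 8.99, H 7.99, O 4.00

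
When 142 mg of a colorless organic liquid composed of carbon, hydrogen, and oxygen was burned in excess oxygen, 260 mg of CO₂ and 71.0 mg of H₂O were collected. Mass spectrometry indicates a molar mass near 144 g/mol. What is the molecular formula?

C6H8O4

mol C = 0.260 g CO₂ ÷ 44.009 g/mol = 0.005908 mol
mol H = 2 × 0.0710 g H₂O ÷ 18.015 g/mol = 0.007882 mol
mass O = 0.142 − (0.07096 + 0.007945) = 0.06310 g → mol O = 0.06310 ÷ 15.999 = 0.003944 mol
Divide by the smallest (0.003944 mol): C 1.498, H 1.999, O 1.000
Multiplying each by 2 gives whole numbers: C 3.00, H 4.00, O 2.00
Empirical formula: C3H4O2
Empirical-formula mass = 72.06 g/mol; 144 ÷ 72.06 ≈ 2, so the molecular formula is C6H8O4.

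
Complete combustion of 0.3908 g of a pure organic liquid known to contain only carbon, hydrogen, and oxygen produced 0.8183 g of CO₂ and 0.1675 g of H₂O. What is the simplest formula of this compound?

C2H2O

mol C = 0.8183 g CO₂ ÷ 44.009 g/mol = 0.018594 mol
mol H = 2 × 0.1675 g H₂O ÷ 18.015 g/mol = 0.018596 mol
mass O = 0.3908 − (0.22333 + 0.018744) = 0.14872 g → mol O = 0.14872 ÷ 15.999 = 0.0092958 mol
Divide by the smallest (0.0092958 mol): C 2.000, H 2.000, O 1.000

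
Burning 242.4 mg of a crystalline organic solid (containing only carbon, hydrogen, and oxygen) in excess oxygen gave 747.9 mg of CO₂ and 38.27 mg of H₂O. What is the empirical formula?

C8H2O

mol C = 0.7479 g CO₂ ÷ 44.009 g/mol = 0.016994 mol
mol H = 2 × 0.03827 g H₂O ÷ 18.015 g/mol = 0.0042487 mol
mass O = 0.2424 − (0.20412 + 0.0042827) = 0.033999 g → mol O = 0.033999 ÷ 15.999 = 0.0021251 mol
Divide by the smallest (0.0021251 mol): C 7.997, H 1.999, O 1.000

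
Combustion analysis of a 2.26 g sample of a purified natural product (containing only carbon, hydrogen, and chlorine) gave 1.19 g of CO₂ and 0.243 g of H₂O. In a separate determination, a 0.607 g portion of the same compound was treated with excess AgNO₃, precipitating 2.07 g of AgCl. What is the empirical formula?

mol C = 1.19 g CO₂ ÷ 44.009 g/mol = 0.02704 mol
mol H = 2 × 0.243 g H₂O ÷ 18.015 g/mol = 0.02698 mol
From the AgCl data: mol Cl per gram of compound = (2.07 ÷ 143.318) ÷ 0.607 = 0.02379 mol/g, so in the 2.26 g combustion sample mol Cl = 0.05378 mol
Divide by the smallest (0.02698 mol): C 1.002, H 1.000, Cl 1.993

CHCl2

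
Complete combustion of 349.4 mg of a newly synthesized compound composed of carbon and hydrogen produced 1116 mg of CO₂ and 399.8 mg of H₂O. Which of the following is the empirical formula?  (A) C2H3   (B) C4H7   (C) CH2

(B) C4H7

mol C = 1.116 g CO₂ ÷ 44.009 g/mol = 0.025358 mol
mol H = 2 × 0.3998 g H₂O ÷ 18.015 g/mol = 0.044385 mol
Divide by the smallest (0.025358 mol): C 1.000, H 1.750
Multiplying each by 4 gives whole numbers: C 4.00, H 7.00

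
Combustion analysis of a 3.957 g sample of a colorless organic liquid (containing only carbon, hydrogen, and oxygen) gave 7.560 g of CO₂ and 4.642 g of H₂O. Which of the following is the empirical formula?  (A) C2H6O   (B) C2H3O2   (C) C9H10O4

(A) C2H6O

mol C = 7.560 g CO₂ ÷ 44.009 g/mol = 0.17178 mol
mol H = 2 × 4.642 g H₂O ÷ 18.015 g/mol = 0.51535 mol
mass O = 3.957 − (2.0633 + 0.51947) = 1.3742 g → mol O = 1.3742 ÷ 15.999 = 0.085896 mol
Divide by the smallest (0.085896 mol): C 2.000, H 6.000, O 1.000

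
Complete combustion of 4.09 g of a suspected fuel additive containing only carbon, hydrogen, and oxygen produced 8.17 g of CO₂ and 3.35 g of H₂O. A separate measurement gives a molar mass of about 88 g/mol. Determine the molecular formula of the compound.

C4H8O2

mol C = 8.17 g CO₂ ÷ 44.009 g/mol = 0.1856 mol
mol H = 2 × 3.35 g H₂O ÷ 18.015 g/mol = 0.3719 mol
mass O = 4.09 − (2.230 + 0.3749) = 1.485 g → mol O = 1.485 ÷ 15.999 = 0.09284 mol
Divide by the smallest (0.09284 mol): C 2.000, H 4.006, O 1.000
Empirical formula: C2H4O
Empirical-formula mass = 44.05 g/mol; 88 ÷ 44.05 ≈ 2, so the molecular formula is C4H8O2.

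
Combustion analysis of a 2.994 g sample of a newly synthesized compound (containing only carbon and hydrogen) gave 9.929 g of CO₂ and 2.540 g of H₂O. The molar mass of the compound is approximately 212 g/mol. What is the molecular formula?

C16H20

mol C = 9.929 g CO₂ ÷ 44.009 g/mol = 0.22561 mol
mol H = 2 × 2.540 g H₂O ÷ 18.015 g/mol = 0.28199 mol
Divide by the smallest (0.22561 mol): C 1.000, H 1.250
Multiplying each by 4 gives whole numbers: C 4.00, H 5.00
Empirical formula: C4H5
Empirical-formula mass = 53.08 g/mol; 212 ÷ 53.08 ≈ 4, so the molecular formula is C16H20.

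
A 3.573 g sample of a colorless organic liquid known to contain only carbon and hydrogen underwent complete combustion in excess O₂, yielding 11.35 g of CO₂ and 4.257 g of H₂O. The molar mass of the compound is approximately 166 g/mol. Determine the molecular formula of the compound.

C12H22

mol C = 11.35 g CO₂ ÷ 44.009 g/mol = 0.25790 mol
mol H = 2 × 4.257 g H₂O ÷ 18.015 g/mol = 0.47261 mol
Divide by the smallest (0.25790 mol): C 1.000, H 1.833
Multiplying each by 6 gives whole numbers: C 6.00, H 11.00
Empirical formula: C6H11
Empirical-formula mass = 83.15 g/mol; 166 ÷ 83.15 ≈ 2, so the molecular formula is C12H22.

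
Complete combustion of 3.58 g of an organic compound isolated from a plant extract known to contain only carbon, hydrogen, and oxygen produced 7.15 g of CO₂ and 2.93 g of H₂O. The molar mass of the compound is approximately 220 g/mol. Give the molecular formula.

mol C = 7.15 g CO₂ ÷ 44.009 g/mol = 0.1625 mol
mol H = 2 × 2.93 g H₂O ÷ 18.015 g/mol = 0.3253 mol
mass O = 3.58 − (1.951 + 0.3279) = 1.301 g → mol O = 1.301 ÷ 15.999 = 0.08130 mol
Divide by the smallest (0.08130 mol): C 1.998, H 4.001, O 1.000
Empirical formula: C2H4O
Empirical-formula mass = 44.05 g/mol; 220 ÷ 44.05 ≈ 5, so the molecular formula is C10H20O5.

C10H20O5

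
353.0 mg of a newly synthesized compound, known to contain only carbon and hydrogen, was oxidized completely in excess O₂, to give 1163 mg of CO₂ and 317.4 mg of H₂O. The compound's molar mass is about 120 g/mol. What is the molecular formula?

mol C = 1.163 g CO₂ ÷ 44.009 g/mol = 0.026426 mol
mol H = 2 × 0.3174 g H₂O ÷ 18.015 g/mol = 0.035237 mol
Divide by the smallest (0.026426 mol): C 1.000, H 1.333
Multiplying each by 3 gives whole numbers: C 3.00, H 4.00
Empirical formula: C3H4
Empirical-formula mass = 40.06 g/mol; 120 ÷ 40.06 ≈ 3, so the molecular formula is C9H12.

C9H12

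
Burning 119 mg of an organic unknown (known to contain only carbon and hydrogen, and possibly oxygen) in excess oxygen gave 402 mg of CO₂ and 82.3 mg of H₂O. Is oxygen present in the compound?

no

mol C = 0.402 g CO₂ ÷ 44.009 g/mol = 0.009134 mol
mol H = 2 × 0.0823 g H₂O ÷ 18.015 g/mol = 0.009137 mol
C and H together account for 0.1189 g — essentially the entire 0.119 g sample — so the compound contains no oxygen.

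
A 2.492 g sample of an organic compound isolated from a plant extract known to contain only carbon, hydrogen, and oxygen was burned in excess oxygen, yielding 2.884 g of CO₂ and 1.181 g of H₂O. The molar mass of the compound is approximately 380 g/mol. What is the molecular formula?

mol C = 2.884 g CO₂ ÷ 44.009 g/mol = 0.065532 mol
mol H = 2 × 1.181 g H₂O ÷ 18.015 g/mol = 0.13111 mol
mass O = 2.492 − (0.78711 + 0.13216) = 1.5727 g → mol O = 1.5727 ÷ 15.999 = 0.098302 mol
Divide by the smallest (0.065532 mol): C 1.000, H 2.001, O 1.500
Multiplying each by 2 gives whole numbers: C 2.00, H 4.00, O 3.00
Empirical formula: C2H4O3
Empirical-formula mass = 76.05 g/mol; 380 ÷ 76.05 ≈ 5, so the molecular formula is C10H20O15.

C10H20O15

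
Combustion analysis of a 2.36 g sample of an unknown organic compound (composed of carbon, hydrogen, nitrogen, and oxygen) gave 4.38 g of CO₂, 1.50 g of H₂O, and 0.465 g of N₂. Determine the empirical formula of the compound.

C3H5NO

mol C = 4.38 g CO₂ ÷ 44.009 g/mol = 0.09953 mol
mol H = 2 × 1.50 g H₂O ÷ 18.015 g/mol = 0.1665 mol
mol N = 2 × 0.465 g N₂ ÷ 28.014 g/mol = 0.03320 mol
mass O = 2.36 − (1.195 + 0.1679 + 0.4650) = 0.5317 g → mol O = 0.5317 ÷ 15.999 = 0.03324 mol
Divide by the smallest (0.03320 mol): C 2.998, H 5.016, N 1.000, O 1.001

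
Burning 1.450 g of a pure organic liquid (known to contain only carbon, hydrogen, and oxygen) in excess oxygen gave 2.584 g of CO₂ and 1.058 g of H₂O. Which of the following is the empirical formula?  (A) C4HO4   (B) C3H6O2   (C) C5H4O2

(B) C3H6O2

mol C = 2.584 g CO₂ ÷ 44.009 g/mol = 0.058715 mol
mol H = 2 × 1.058 g H₂O ÷ 18.015 g/mol = 0.11746 mol
mass O = 1.450 − (0.70523 + 0.11840) = 0.62637 g → mol O = 0.62637 ÷ 15.999 = 0.039151 mol
Divide by the smallest (0.039151 mol): C 1.500, H 3.000, O 1.000
Multiplying each by 2 gives whole numbers: C 3.00, H 6.00, O 2.00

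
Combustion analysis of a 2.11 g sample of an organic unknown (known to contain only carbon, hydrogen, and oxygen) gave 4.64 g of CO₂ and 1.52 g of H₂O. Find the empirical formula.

C5H8O2

mol C = 4.64 g CO₂ ÷ 44.009 g/mol = 0.1054 mol
mol H = 2 × 1.52 g H₂O ÷ 18.015 g/mol = 0.1687 mol
mass O = 2.11 − (1.266 + 0.1701) = 0.6735 g → mol O = 0.6735 ÷ 15.999 = 0.04210 mol
Divide by the smallest (0.04210 mol): C 2.504, H 4.008, O 1.000
Multiplying each by 2 gives whole numbers: C 5.01, H 8.02, O 2.00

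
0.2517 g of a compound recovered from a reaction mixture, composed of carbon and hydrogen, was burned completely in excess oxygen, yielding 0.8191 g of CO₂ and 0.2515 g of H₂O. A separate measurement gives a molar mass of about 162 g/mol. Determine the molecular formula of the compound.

mol C = 0.8191 g CO₂ ÷ 44.009 g/mol = 0.018612 mol
mol H = 2 × 0.2515 g H₂O ÷ 18.015 g/mol = 0.027921 mol
Divide by the smallest (0.018612 mol): C 1.000, H 1.500
Multiplying each by 2 gives whole numbers: C 2.00, H 3.00
Empirical formula: C2H3
Empirical-formula mass = 27.05 g/mol; 162 ÷ 27.05 ≈ 6, so the molecular formula is C12H18.

C12H18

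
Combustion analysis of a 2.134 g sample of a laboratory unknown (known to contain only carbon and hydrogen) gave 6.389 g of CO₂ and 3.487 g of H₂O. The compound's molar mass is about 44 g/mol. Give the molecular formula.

mol C = 6.389 g CO₂ ÷ 44.009 g/mol = 0.14517 mol
mol H = 2 × 3.487 g H₂O ÷ 18.015 g/mol = 0.38712 mol
Divide by the smallest (0.14517 mol): C 1.000, H 2.667
Multiplying each by 3 gives whole numbers: C 3.00, H 8.00
Empirical formula: C3H8
Empirical-formula mass = 44.10 g/mol; 44 ÷ 44.10 ≈ 1, so the molecular formula is C3H8.

C3H8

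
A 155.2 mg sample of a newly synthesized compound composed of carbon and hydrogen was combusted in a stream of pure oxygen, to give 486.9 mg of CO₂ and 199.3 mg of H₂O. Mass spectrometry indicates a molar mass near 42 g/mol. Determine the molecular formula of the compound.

mol C = 0.4869 g CO₂ ÷ 44.009 g/mol = 0.011064 mol
mol H = 2 × 0.1993 g H₂O ÷ 18.015 g/mol = 0.022126 mol
Divide by the smallest (0.011064 mol): C 1.000, H 2.000
Empirical formula: CH2
Empirical-formula mass = 14.03 g/mol; 42 ÷ 14.03 ≈ 3, so the molecular formula is C3H6.

C3H6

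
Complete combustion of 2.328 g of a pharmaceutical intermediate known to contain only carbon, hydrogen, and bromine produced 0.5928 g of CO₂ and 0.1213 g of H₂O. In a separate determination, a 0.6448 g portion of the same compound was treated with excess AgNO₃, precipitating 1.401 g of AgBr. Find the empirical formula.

CHBr2

mol C = 0.5928 g CO₂ ÷ 44.009 g/mol = 0.013470 mol
mol H = 2 × 0.1213 g H₂O ÷ 18.015 g/mol = 0.013467 mol
From the AgBr data: mol Br per gram of compound = (1.401 ÷ 187.772) ÷ 0.6448 = 0.011571 mol/g, so in the 2.328 g combustion sample mol Br = 0.026938 mol
Divide by the smallest (0.013467 mol): C 1.000, H 1.000, Br 2.000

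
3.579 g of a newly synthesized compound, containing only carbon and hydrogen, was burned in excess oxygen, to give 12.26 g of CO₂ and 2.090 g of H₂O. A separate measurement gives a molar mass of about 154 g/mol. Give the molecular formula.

mol C = 12.26 g CO₂ ÷ 44.009 g/mol = 0.27858 mol
mol H = 2 × 2.090 g H₂O ÷ 18.015 g/mol = 0.23203 mol
Divide by the smallest (0.23203 mol): C 1.201, H 1.000
Multiplying each by 5 gives whole numbers: C 6.00, H 5.00
Empirical formula: C6H5
Empirical-formula mass = 77.11 g/mol; 154 ÷ 77.11 ≈ 2, so the molecular formula is C12H10.

C12H10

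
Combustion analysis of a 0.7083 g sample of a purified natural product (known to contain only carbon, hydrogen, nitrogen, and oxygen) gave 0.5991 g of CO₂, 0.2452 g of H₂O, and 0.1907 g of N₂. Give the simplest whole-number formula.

mol C = 0.5991 g CO₂ ÷ 44.009 g/mol = 0.013613 mol
mol H = 2 × 0.2452 g H₂O ÷ 18.015 g/mol = 0.027222 mol
mol N = 2 × 0.1907 g N₂ ÷ 28.014 g/mol = 0.013615 mol
mass O = 0.7083 − (0.16351 + 0.027440 + 0.19070) = 0.32665 g → mol O = 0.32665 ÷ 15.999 = 0.020417 mol
Divide by the smallest (0.013613 mol): C 1.000, H 2.000, N 1.000, O 1.500
Multiplying each by 2 gives whole numbers: C 2.00, H 4.00, N 2.00, O 3.00

C2H4N2O3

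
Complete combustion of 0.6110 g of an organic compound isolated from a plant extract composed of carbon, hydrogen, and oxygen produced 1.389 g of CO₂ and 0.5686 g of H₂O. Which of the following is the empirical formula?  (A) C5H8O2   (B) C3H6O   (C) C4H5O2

(B) C3H6O

mol C = 1.389 g CO₂ ÷ 44.009 g/mol = 0.031562 mol
mol H = 2 × 0.5686 g H₂O ÷ 18.015 g/mol = 0.063125 mol
mass O = 0.6110 − (0.37909 + 0.063630) = 0.16828 g → mol O = 0.16828 ÷ 15.999 = 0.010518 mol
Divide by the smallest (0.010518 mol): C 3.001, H 6.001, O 1.000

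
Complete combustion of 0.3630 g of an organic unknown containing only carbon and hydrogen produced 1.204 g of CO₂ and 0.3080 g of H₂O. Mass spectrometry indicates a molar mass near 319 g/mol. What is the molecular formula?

mol C = 1.204 g CO₂ ÷ 44.009 g/mol = 0.027358 mol
mol H = 2 × 0.3080 g H₂O ÷ 18.015 g/mol = 0.034194 mol
Divide by the smallest (0.027358 mol): C 1.000, H 1.250
Multiplying each by 4 gives whole numbers: C 4.00, H 5.00
Empirical formula: C4H5
Empirical-formula mass = 53.08 g/mol; 319 ÷ 53.08 ≈ 6, so the molecular formula is C24H30.

C24H30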